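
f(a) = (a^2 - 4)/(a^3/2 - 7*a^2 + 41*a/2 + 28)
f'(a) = 2*a/(a^3/2 - 7*a^2 + 41*a/2 + 28) + (a^2 - 4)*(-3*a^2/2 + 14*a - 41/2)/(a^3/2 - 7*a^2 + 41*a/2 + 28)^2 = 2*(-a^4 + 53*a^2 + 164)/(a^6 - 28*a^5 + 278*a^4 - 1036*a^3 + 113*a^2 + 4592*a + 3136)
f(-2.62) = -0.03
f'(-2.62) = 0.04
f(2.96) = 0.12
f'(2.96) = 0.17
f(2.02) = 0.00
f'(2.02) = 0.09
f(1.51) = -0.04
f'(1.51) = 0.07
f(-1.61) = 0.06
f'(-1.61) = 0.23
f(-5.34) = -0.07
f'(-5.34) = 0.00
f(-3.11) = -0.05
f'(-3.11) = 0.02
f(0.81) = -0.08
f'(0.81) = 0.06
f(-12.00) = -0.07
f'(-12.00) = 0.00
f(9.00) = 7.70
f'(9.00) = -10.52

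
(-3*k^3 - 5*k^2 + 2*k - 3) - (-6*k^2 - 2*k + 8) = -3*k^3 + k^2 + 4*k - 11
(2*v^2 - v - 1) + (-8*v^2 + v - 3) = -6*v^2 - 4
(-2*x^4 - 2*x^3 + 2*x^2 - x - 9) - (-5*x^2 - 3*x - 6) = -2*x^4 - 2*x^3 + 7*x^2 + 2*x - 3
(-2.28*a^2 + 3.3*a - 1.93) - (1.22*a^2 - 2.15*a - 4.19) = -3.5*a^2 + 5.45*a + 2.26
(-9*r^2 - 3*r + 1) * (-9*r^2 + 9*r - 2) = 81*r^4 - 54*r^3 - 18*r^2 + 15*r - 2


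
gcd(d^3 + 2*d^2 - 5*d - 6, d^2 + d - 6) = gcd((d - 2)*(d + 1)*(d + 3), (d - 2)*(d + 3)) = d^2 + d - 6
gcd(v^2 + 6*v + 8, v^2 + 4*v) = v + 4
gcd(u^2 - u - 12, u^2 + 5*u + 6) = u + 3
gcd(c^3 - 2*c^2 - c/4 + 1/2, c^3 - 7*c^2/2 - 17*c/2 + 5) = c - 1/2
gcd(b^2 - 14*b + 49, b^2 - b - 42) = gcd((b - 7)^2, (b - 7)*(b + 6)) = b - 7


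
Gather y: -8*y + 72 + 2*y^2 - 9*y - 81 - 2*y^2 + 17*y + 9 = 0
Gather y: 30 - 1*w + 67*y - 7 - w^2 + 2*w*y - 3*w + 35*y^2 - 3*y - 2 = -w^2 - 4*w + 35*y^2 + y*(2*w + 64) + 21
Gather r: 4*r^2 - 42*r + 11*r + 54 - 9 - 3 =4*r^2 - 31*r + 42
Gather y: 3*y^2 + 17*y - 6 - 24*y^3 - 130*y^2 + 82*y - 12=-24*y^3 - 127*y^2 + 99*y - 18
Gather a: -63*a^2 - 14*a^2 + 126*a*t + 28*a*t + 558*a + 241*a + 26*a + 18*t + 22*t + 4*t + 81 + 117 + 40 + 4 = -77*a^2 + a*(154*t + 825) + 44*t + 242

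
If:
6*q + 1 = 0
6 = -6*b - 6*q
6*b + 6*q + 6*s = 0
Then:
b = -5/6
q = -1/6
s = 1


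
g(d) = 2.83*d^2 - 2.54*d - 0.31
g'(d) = 5.66*d - 2.54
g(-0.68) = 2.73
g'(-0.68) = -6.39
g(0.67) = -0.74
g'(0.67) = 1.25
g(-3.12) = 35.16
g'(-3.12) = -20.20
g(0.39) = -0.87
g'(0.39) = -0.33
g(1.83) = 4.52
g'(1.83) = 7.82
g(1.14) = 0.47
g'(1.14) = 3.91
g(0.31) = -0.83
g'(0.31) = -0.79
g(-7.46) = 176.13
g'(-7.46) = -44.76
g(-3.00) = 32.78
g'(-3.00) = -19.52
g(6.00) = 86.33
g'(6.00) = 31.42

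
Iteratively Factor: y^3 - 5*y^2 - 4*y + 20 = (y + 2)*(y^2 - 7*y + 10) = (y - 2)*(y + 2)*(y - 5)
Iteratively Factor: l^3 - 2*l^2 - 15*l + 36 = (l + 4)*(l^2 - 6*l + 9) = (l - 3)*(l + 4)*(l - 3)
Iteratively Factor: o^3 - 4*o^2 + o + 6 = (o + 1)*(o^2 - 5*o + 6) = (o - 3)*(o + 1)*(o - 2)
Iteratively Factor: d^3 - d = (d - 1)*(d^2 + d) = (d - 1)*(d + 1)*(d)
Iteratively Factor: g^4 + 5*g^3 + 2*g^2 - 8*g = (g)*(g^3 + 5*g^2 + 2*g - 8) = g*(g - 1)*(g^2 + 6*g + 8) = g*(g - 1)*(g + 2)*(g + 4)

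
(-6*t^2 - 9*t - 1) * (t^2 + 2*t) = -6*t^4 - 21*t^3 - 19*t^2 - 2*t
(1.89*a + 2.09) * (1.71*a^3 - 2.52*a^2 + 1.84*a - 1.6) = 3.2319*a^4 - 1.1889*a^3 - 1.7892*a^2 + 0.8216*a - 3.344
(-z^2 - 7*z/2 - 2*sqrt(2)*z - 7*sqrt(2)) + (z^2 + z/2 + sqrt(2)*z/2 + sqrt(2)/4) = -3*z - 3*sqrt(2)*z/2 - 27*sqrt(2)/4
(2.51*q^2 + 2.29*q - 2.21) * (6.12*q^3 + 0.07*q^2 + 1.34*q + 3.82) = 15.3612*q^5 + 14.1905*q^4 - 10.0015*q^3 + 12.5021*q^2 + 5.7864*q - 8.4422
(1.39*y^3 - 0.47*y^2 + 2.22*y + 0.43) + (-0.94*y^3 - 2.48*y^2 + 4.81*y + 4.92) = 0.45*y^3 - 2.95*y^2 + 7.03*y + 5.35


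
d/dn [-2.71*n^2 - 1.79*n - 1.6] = -5.42*n - 1.79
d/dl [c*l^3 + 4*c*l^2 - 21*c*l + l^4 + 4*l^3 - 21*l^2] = 3*c*l^2 + 8*c*l - 21*c + 4*l^3 + 12*l^2 - 42*l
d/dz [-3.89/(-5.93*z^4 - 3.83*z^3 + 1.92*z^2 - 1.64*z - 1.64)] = (-92.2708*z^3 - 44.6961*z^2 + 14.9376*z - 6.3796)/(5.93*z^4 + 3.83*z^3 - 1.92*z^2 + 1.64*z + 1.64)^2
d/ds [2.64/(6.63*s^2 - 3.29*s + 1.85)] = (8.6856 - 35.0064*s)/(6.63*s^2 - 3.29*s + 1.85)^2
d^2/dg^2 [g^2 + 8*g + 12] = 2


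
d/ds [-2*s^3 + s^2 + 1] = 2*s*(1 - 3*s)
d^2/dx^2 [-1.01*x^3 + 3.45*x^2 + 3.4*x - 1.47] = 6.9 - 6.06*x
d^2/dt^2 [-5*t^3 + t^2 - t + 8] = 2 - 30*t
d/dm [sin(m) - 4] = cos(m)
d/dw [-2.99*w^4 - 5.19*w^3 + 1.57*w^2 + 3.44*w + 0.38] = -11.96*w^3 - 15.57*w^2 + 3.14*w + 3.44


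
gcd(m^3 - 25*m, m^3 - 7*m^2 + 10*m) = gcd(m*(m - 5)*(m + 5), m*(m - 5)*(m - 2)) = m^2 - 5*m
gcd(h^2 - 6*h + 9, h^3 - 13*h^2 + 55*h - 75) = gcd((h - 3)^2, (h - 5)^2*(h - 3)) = h - 3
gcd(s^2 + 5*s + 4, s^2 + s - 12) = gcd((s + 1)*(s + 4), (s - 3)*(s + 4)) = s + 4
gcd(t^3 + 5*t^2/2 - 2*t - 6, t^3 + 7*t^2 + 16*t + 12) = t^2 + 4*t + 4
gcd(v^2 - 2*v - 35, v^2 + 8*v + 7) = 1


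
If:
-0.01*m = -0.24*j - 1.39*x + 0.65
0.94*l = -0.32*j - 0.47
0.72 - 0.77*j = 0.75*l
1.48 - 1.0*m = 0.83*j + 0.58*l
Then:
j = 2.13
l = -1.22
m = 0.42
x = 0.10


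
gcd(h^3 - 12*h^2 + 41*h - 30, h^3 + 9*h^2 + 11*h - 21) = h - 1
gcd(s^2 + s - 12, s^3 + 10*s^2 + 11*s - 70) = 1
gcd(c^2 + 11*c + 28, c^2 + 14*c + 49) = c + 7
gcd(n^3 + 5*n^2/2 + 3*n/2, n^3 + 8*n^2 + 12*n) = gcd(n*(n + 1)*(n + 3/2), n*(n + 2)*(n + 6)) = n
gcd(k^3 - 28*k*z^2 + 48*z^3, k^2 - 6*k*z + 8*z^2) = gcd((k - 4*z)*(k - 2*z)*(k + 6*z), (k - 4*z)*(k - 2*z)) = k^2 - 6*k*z + 8*z^2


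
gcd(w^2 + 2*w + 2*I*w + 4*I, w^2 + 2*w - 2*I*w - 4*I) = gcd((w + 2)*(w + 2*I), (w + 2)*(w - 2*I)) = w + 2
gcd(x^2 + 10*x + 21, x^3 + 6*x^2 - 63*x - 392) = x + 7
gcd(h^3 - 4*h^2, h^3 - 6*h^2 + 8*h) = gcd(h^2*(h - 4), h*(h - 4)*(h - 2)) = h^2 - 4*h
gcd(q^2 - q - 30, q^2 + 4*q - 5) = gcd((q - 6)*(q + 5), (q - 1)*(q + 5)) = q + 5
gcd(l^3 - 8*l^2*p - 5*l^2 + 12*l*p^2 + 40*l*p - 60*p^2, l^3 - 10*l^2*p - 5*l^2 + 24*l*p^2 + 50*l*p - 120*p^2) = -l^2 + 6*l*p + 5*l - 30*p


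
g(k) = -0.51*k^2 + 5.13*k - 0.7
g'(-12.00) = 17.37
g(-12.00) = -135.70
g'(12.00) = -7.11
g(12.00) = -12.58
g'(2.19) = 2.90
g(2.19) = 8.09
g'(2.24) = 2.85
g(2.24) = 8.23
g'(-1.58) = 6.74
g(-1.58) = -10.08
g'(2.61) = 2.47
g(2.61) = 9.22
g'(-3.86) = 9.07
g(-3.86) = -28.10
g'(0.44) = 4.68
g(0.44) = 1.46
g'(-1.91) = 7.08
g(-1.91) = -12.36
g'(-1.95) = 7.12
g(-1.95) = -12.64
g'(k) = 5.13 - 1.02*k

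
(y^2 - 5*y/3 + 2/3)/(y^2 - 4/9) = 3*(y - 1)/(3*y + 2)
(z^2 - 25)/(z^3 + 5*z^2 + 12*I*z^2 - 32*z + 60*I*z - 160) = (z - 5)/(z^2 + 12*I*z - 32)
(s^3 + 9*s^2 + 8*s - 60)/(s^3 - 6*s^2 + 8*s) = (s^2 + 11*s + 30)/(s*(s - 4))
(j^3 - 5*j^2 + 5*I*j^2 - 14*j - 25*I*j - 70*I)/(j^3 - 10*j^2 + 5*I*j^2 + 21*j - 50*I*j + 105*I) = (j + 2)/(j - 3)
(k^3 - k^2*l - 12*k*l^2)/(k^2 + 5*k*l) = (k^2 - k*l - 12*l^2)/(k + 5*l)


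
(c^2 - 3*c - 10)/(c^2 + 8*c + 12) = (c - 5)/(c + 6)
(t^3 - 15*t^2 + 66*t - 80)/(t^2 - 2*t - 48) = (t^2 - 7*t + 10)/(t + 6)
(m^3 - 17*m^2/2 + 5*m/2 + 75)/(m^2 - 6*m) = m - 5/2 - 25/(2*m)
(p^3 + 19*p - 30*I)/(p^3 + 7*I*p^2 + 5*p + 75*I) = (p - 2*I)/(p + 5*I)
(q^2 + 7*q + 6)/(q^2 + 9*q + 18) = (q + 1)/(q + 3)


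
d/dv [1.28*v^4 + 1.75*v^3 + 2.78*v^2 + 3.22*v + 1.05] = 5.12*v^3 + 5.25*v^2 + 5.56*v + 3.22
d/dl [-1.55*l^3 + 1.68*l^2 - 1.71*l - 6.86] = -4.65*l^2 + 3.36*l - 1.71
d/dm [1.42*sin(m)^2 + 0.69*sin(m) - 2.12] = (2.84*sin(m) + 0.69)*cos(m)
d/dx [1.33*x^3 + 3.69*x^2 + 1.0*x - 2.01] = 3.99*x^2 + 7.38*x + 1.0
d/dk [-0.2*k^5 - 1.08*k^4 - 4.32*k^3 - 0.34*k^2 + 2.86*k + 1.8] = -1.0*k^4 - 4.32*k^3 - 12.96*k^2 - 0.68*k + 2.86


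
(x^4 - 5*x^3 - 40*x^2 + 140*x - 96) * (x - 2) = x^5 - 7*x^4 - 30*x^3 + 220*x^2 - 376*x + 192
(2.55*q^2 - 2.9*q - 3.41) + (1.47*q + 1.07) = 2.55*q^2 - 1.43*q - 2.34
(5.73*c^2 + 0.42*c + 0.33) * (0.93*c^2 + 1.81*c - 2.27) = 5.3289*c^4 + 10.7619*c^3 - 11.94*c^2 - 0.3561*c - 0.7491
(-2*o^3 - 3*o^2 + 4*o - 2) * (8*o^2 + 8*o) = -16*o^5 - 40*o^4 + 8*o^3 + 16*o^2 - 16*o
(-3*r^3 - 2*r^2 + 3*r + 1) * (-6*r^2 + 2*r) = 18*r^5 + 6*r^4 - 22*r^3 + 2*r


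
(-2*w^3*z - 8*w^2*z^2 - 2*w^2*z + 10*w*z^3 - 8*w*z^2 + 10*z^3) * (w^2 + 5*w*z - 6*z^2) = -2*w^5*z - 18*w^4*z^2 - 2*w^4*z - 18*w^3*z^3 - 18*w^3*z^2 + 98*w^2*z^4 - 18*w^2*z^3 - 60*w*z^5 + 98*w*z^4 - 60*z^5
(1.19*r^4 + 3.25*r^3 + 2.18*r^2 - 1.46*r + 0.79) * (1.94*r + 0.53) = 2.3086*r^5 + 6.9357*r^4 + 5.9517*r^3 - 1.677*r^2 + 0.7588*r + 0.4187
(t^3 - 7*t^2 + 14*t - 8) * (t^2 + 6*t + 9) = t^5 - t^4 - 19*t^3 + 13*t^2 + 78*t - 72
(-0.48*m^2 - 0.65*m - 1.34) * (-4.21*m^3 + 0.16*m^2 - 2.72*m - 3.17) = 2.0208*m^5 + 2.6597*m^4 + 6.843*m^3 + 3.0752*m^2 + 5.7053*m + 4.2478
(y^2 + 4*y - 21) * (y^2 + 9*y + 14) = y^4 + 13*y^3 + 29*y^2 - 133*y - 294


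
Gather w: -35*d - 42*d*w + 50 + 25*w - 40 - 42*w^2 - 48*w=-35*d - 42*w^2 + w*(-42*d - 23) + 10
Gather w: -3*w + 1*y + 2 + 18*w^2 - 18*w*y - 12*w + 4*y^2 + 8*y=18*w^2 + w*(-18*y - 15) + 4*y^2 + 9*y + 2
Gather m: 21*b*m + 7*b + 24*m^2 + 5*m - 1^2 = 7*b + 24*m^2 + m*(21*b + 5) - 1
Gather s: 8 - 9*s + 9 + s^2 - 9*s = s^2 - 18*s + 17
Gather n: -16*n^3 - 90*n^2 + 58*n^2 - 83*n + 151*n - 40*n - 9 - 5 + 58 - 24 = -16*n^3 - 32*n^2 + 28*n + 20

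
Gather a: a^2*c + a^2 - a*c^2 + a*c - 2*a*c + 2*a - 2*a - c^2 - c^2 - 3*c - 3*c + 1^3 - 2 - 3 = a^2*(c + 1) + a*(-c^2 - c) - 2*c^2 - 6*c - 4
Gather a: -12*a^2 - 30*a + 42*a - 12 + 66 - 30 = -12*a^2 + 12*a + 24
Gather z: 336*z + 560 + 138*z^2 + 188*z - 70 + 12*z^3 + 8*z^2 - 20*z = 12*z^3 + 146*z^2 + 504*z + 490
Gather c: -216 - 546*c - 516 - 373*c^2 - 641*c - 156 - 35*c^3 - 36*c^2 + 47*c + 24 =-35*c^3 - 409*c^2 - 1140*c - 864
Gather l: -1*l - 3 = -l - 3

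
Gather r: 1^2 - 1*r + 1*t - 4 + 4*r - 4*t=3*r - 3*t - 3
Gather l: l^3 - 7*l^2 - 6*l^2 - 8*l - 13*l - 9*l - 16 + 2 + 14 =l^3 - 13*l^2 - 30*l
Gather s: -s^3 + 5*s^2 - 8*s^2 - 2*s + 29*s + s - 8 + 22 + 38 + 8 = -s^3 - 3*s^2 + 28*s + 60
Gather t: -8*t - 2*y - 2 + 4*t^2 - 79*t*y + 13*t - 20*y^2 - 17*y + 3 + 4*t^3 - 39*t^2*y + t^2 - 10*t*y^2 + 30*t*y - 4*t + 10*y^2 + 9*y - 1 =4*t^3 + t^2*(5 - 39*y) + t*(-10*y^2 - 49*y + 1) - 10*y^2 - 10*y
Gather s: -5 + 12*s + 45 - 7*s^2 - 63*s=-7*s^2 - 51*s + 40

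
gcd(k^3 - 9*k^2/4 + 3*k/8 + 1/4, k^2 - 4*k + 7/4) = k - 1/2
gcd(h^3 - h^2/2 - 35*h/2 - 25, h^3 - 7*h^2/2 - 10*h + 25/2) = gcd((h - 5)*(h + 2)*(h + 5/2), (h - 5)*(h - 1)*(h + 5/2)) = h^2 - 5*h/2 - 25/2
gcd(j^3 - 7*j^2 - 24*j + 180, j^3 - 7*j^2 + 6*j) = j - 6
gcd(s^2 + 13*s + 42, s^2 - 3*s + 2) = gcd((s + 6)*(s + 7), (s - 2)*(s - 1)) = 1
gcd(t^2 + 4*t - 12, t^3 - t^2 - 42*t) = t + 6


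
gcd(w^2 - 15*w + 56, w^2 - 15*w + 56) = w^2 - 15*w + 56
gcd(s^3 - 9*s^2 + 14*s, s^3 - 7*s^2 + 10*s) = s^2 - 2*s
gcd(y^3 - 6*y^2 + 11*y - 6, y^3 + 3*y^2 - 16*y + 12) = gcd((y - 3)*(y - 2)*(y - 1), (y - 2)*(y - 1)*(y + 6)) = y^2 - 3*y + 2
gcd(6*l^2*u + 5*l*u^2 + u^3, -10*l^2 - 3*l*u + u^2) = 2*l + u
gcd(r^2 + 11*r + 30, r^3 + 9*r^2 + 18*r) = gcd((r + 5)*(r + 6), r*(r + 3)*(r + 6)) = r + 6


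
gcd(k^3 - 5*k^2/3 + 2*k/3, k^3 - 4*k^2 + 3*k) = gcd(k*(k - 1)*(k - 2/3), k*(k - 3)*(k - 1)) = k^2 - k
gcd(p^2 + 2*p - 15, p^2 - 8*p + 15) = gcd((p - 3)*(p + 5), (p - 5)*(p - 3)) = p - 3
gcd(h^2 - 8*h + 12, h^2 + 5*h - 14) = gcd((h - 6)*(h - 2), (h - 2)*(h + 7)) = h - 2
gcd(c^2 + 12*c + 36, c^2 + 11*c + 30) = c + 6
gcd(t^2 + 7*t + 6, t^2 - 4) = 1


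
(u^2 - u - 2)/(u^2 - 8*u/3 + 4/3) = 3*(u + 1)/(3*u - 2)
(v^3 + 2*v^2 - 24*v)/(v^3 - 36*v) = (v - 4)/(v - 6)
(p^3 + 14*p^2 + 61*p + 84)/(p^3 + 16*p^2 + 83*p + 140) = (p + 3)/(p + 5)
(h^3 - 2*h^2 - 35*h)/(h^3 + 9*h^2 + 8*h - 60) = h*(h - 7)/(h^2 + 4*h - 12)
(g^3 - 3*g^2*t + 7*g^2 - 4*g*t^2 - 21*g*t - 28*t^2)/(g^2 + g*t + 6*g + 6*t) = (g^2 - 4*g*t + 7*g - 28*t)/(g + 6)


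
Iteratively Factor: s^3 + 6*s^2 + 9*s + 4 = (s + 1)*(s^2 + 5*s + 4) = (s + 1)^2*(s + 4)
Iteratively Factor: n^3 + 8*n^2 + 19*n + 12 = (n + 4)*(n^2 + 4*n + 3) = (n + 1)*(n + 4)*(n + 3)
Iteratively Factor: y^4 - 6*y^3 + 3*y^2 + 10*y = (y)*(y^3 - 6*y^2 + 3*y + 10) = y*(y - 2)*(y^2 - 4*y - 5) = y*(y - 2)*(y + 1)*(y - 5)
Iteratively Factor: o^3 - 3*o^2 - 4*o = (o)*(o^2 - 3*o - 4) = o*(o + 1)*(o - 4)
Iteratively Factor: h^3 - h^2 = (h)*(h^2 - h) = h^2*(h - 1)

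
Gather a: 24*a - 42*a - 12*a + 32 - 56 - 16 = -30*a - 40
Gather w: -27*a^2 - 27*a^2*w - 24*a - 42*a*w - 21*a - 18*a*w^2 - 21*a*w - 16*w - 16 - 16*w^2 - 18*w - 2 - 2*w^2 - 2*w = -27*a^2 - 45*a + w^2*(-18*a - 18) + w*(-27*a^2 - 63*a - 36) - 18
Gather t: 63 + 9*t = 9*t + 63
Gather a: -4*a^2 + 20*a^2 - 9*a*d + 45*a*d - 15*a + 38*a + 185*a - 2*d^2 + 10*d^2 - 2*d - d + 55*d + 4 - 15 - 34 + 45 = 16*a^2 + a*(36*d + 208) + 8*d^2 + 52*d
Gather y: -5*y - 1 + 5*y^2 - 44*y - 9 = 5*y^2 - 49*y - 10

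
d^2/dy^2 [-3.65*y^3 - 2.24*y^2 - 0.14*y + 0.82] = -21.9*y - 4.48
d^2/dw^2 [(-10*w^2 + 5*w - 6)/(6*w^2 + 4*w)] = 3*(35*w^3 - 54*w^2 - 36*w - 8)/(w^3*(27*w^3 + 54*w^2 + 36*w + 8))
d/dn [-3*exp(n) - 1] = -3*exp(n)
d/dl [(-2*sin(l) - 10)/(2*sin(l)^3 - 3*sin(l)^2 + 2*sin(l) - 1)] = 2*(4*sin(l)^3 + 27*sin(l)^2 - 30*sin(l) + 11)*cos(l)/((sin(l) - 1)^2*(-sin(l) - cos(2*l) + 2)^2)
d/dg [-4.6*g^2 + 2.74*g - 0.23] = 2.74 - 9.2*g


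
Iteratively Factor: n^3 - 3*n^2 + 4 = (n - 2)*(n^2 - n - 2) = (n - 2)*(n + 1)*(n - 2)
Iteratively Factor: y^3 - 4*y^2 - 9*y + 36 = (y + 3)*(y^2 - 7*y + 12) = (y - 3)*(y + 3)*(y - 4)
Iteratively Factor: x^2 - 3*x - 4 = (x + 1)*(x - 4)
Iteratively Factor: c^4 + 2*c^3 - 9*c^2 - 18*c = (c - 3)*(c^3 + 5*c^2 + 6*c) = c*(c - 3)*(c^2 + 5*c + 6) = c*(c - 3)*(c + 2)*(c + 3)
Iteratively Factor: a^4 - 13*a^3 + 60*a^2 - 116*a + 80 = (a - 2)*(a^3 - 11*a^2 + 38*a - 40) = (a - 2)^2*(a^2 - 9*a + 20) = (a - 4)*(a - 2)^2*(a - 5)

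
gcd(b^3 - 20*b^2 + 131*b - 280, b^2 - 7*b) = b - 7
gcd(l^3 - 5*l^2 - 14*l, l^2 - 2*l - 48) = 1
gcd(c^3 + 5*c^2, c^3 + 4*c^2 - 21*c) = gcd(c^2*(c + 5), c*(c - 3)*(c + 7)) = c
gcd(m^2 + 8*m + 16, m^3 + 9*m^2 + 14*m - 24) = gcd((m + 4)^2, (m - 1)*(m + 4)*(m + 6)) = m + 4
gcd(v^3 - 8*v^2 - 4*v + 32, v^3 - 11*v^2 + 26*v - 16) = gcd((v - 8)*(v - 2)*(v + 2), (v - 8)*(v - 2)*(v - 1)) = v^2 - 10*v + 16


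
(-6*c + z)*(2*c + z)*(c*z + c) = -12*c^3*z - 12*c^3 - 4*c^2*z^2 - 4*c^2*z + c*z^3 + c*z^2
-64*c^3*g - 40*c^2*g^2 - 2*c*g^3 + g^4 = g*(-8*c + g)*(2*c + g)*(4*c + g)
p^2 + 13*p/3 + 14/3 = (p + 2)*(p + 7/3)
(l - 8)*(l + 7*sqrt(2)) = l^2 - 8*l + 7*sqrt(2)*l - 56*sqrt(2)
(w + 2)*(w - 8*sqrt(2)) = w^2 - 8*sqrt(2)*w + 2*w - 16*sqrt(2)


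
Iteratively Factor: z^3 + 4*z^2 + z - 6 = (z - 1)*(z^2 + 5*z + 6) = (z - 1)*(z + 2)*(z + 3)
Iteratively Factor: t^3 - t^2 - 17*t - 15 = (t - 5)*(t^2 + 4*t + 3) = (t - 5)*(t + 3)*(t + 1)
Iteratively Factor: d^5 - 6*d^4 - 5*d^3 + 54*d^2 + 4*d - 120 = (d + 2)*(d^4 - 8*d^3 + 11*d^2 + 32*d - 60) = (d - 5)*(d + 2)*(d^3 - 3*d^2 - 4*d + 12) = (d - 5)*(d - 3)*(d + 2)*(d^2 - 4) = (d - 5)*(d - 3)*(d + 2)^2*(d - 2)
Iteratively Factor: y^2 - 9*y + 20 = (y - 4)*(y - 5)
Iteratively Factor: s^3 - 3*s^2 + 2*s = (s - 1)*(s^2 - 2*s) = s*(s - 1)*(s - 2)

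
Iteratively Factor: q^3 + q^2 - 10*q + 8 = (q + 4)*(q^2 - 3*q + 2) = (q - 1)*(q + 4)*(q - 2)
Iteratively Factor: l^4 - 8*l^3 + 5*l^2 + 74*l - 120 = (l - 2)*(l^3 - 6*l^2 - 7*l + 60) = (l - 5)*(l - 2)*(l^2 - l - 12) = (l - 5)*(l - 2)*(l + 3)*(l - 4)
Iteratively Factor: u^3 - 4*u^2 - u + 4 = (u + 1)*(u^2 - 5*u + 4) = (u - 4)*(u + 1)*(u - 1)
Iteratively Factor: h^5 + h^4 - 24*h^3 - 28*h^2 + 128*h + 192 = (h + 2)*(h^4 - h^3 - 22*h^2 + 16*h + 96) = (h - 4)*(h + 2)*(h^3 + 3*h^2 - 10*h - 24) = (h - 4)*(h + 2)*(h + 4)*(h^2 - h - 6) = (h - 4)*(h + 2)^2*(h + 4)*(h - 3)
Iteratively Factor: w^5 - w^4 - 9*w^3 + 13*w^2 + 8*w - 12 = (w + 3)*(w^4 - 4*w^3 + 3*w^2 + 4*w - 4) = (w + 1)*(w + 3)*(w^3 - 5*w^2 + 8*w - 4) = (w - 2)*(w + 1)*(w + 3)*(w^2 - 3*w + 2) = (w - 2)*(w - 1)*(w + 1)*(w + 3)*(w - 2)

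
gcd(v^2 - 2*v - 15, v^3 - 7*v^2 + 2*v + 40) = v - 5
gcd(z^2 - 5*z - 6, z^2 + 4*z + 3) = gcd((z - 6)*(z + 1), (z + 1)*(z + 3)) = z + 1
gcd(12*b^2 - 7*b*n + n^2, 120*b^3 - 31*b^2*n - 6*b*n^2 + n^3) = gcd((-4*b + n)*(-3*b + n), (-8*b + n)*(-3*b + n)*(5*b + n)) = 3*b - n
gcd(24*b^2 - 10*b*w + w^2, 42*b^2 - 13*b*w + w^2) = -6*b + w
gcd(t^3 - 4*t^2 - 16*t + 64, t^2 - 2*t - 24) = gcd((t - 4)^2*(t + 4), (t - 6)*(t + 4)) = t + 4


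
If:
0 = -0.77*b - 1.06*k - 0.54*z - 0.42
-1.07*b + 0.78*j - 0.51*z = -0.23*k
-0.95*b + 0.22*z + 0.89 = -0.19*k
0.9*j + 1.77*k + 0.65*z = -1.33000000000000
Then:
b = 0.55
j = -0.39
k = 0.08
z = -1.72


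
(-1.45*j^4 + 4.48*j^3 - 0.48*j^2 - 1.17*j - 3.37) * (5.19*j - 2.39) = -7.5255*j^5 + 26.7167*j^4 - 13.1984*j^3 - 4.9251*j^2 - 14.694*j + 8.0543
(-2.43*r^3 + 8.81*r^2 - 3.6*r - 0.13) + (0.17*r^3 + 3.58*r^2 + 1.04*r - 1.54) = -2.26*r^3 + 12.39*r^2 - 2.56*r - 1.67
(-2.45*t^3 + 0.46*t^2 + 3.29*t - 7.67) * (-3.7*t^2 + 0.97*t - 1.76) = 9.065*t^5 - 4.0785*t^4 - 7.4148*t^3 + 30.7607*t^2 - 13.2303*t + 13.4992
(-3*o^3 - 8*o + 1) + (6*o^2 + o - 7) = -3*o^3 + 6*o^2 - 7*o - 6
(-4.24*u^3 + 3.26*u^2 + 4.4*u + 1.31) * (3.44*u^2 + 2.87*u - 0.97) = -14.5856*u^5 - 0.954400000000001*u^4 + 28.605*u^3 + 13.9722*u^2 - 0.508299999999999*u - 1.2707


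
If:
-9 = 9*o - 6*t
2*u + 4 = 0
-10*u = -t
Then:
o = -43/3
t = -20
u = -2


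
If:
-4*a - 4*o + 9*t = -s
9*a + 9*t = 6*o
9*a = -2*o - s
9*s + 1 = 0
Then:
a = 0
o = 1/18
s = -1/9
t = 1/27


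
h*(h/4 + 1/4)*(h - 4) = h^3/4 - 3*h^2/4 - h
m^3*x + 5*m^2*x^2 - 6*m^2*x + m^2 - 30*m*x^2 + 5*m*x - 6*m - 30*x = (m - 6)*(m + 5*x)*(m*x + 1)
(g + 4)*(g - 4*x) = g^2 - 4*g*x + 4*g - 16*x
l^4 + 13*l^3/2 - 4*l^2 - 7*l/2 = l*(l - 1)*(l + 1/2)*(l + 7)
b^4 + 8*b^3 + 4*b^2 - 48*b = b*(b - 2)*(b + 4)*(b + 6)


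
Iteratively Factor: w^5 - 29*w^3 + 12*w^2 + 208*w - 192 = (w - 1)*(w^4 + w^3 - 28*w^2 - 16*w + 192) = (w - 3)*(w - 1)*(w^3 + 4*w^2 - 16*w - 64) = (w - 4)*(w - 3)*(w - 1)*(w^2 + 8*w + 16) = (w - 4)*(w - 3)*(w - 1)*(w + 4)*(w + 4)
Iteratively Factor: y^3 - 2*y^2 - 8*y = (y - 4)*(y^2 + 2*y) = (y - 4)*(y + 2)*(y)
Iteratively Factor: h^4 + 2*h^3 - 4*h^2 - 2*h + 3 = (h - 1)*(h^3 + 3*h^2 - h - 3) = (h - 1)*(h + 1)*(h^2 + 2*h - 3) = (h - 1)*(h + 1)*(h + 3)*(h - 1)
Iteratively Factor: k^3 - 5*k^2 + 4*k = (k - 1)*(k^2 - 4*k) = (k - 4)*(k - 1)*(k)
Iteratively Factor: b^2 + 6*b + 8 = (b + 2)*(b + 4)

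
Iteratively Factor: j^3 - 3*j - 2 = (j - 2)*(j^2 + 2*j + 1) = (j - 2)*(j + 1)*(j + 1)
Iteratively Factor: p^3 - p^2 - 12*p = (p + 3)*(p^2 - 4*p) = (p - 4)*(p + 3)*(p)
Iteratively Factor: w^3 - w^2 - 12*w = (w)*(w^2 - w - 12) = w*(w - 4)*(w + 3)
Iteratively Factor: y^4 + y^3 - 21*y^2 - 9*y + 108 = (y + 4)*(y^3 - 3*y^2 - 9*y + 27) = (y - 3)*(y + 4)*(y^2 - 9) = (y - 3)*(y + 3)*(y + 4)*(y - 3)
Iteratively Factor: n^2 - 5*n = (n - 5)*(n)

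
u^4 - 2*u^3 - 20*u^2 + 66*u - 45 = (u - 3)^2*(u - 1)*(u + 5)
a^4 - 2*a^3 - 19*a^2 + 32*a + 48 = (a - 4)*(a - 3)*(a + 1)*(a + 4)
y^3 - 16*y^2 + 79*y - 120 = (y - 8)*(y - 5)*(y - 3)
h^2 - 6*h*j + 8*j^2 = (h - 4*j)*(h - 2*j)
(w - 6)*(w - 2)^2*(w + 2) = w^4 - 8*w^3 + 8*w^2 + 32*w - 48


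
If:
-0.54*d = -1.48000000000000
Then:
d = 2.74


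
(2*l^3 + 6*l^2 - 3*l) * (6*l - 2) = 12*l^4 + 32*l^3 - 30*l^2 + 6*l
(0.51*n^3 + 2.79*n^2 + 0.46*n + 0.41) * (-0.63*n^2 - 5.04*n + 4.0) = -0.3213*n^5 - 4.3281*n^4 - 12.3114*n^3 + 8.5833*n^2 - 0.2264*n + 1.64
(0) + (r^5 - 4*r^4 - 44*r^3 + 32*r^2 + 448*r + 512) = r^5 - 4*r^4 - 44*r^3 + 32*r^2 + 448*r + 512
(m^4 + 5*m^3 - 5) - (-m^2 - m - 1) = m^4 + 5*m^3 + m^2 + m - 4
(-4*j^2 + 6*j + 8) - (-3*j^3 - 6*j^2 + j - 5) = 3*j^3 + 2*j^2 + 5*j + 13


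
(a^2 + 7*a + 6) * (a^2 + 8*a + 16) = a^4 + 15*a^3 + 78*a^2 + 160*a + 96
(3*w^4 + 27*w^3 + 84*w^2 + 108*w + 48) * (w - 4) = 3*w^5 + 15*w^4 - 24*w^3 - 228*w^2 - 384*w - 192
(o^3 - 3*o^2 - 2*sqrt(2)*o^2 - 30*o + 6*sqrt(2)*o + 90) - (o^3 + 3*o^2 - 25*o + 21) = -6*o^2 - 2*sqrt(2)*o^2 - 5*o + 6*sqrt(2)*o + 69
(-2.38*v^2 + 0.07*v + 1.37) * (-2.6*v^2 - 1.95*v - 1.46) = 6.188*v^4 + 4.459*v^3 - 0.2237*v^2 - 2.7737*v - 2.0002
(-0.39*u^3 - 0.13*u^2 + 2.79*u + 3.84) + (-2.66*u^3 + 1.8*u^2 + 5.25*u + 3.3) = -3.05*u^3 + 1.67*u^2 + 8.04*u + 7.14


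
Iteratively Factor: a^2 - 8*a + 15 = (a - 5)*(a - 3)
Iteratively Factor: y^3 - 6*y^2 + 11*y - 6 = (y - 1)*(y^2 - 5*y + 6) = (y - 3)*(y - 1)*(y - 2)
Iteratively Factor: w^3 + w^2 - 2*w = (w + 2)*(w^2 - w) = w*(w + 2)*(w - 1)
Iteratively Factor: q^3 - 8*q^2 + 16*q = (q)*(q^2 - 8*q + 16) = q*(q - 4)*(q - 4)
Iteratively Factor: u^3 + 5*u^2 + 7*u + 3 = (u + 1)*(u^2 + 4*u + 3) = (u + 1)*(u + 3)*(u + 1)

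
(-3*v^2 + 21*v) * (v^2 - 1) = -3*v^4 + 21*v^3 + 3*v^2 - 21*v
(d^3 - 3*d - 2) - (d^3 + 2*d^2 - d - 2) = -2*d^2 - 2*d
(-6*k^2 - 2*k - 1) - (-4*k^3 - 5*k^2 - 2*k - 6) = 4*k^3 - k^2 + 5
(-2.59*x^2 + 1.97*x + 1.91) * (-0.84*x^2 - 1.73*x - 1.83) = 2.1756*x^4 + 2.8259*x^3 - 0.2728*x^2 - 6.9094*x - 3.4953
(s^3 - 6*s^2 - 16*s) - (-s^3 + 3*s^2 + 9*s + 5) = 2*s^3 - 9*s^2 - 25*s - 5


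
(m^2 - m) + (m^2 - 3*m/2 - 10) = 2*m^2 - 5*m/2 - 10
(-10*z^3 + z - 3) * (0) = 0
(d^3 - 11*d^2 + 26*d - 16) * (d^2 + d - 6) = d^5 - 10*d^4 + 9*d^3 + 76*d^2 - 172*d + 96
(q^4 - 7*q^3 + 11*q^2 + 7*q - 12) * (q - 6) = q^5 - 13*q^4 + 53*q^3 - 59*q^2 - 54*q + 72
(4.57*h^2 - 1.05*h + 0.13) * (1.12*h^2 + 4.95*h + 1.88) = 5.1184*h^4 + 21.4455*h^3 + 3.5397*h^2 - 1.3305*h + 0.2444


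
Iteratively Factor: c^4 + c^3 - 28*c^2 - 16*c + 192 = (c - 4)*(c^3 + 5*c^2 - 8*c - 48) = (c - 4)*(c + 4)*(c^2 + c - 12) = (c - 4)*(c - 3)*(c + 4)*(c + 4)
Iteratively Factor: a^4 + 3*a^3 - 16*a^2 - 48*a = (a + 4)*(a^3 - a^2 - 12*a) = (a - 4)*(a + 4)*(a^2 + 3*a) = a*(a - 4)*(a + 4)*(a + 3)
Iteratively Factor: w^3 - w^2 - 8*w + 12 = (w + 3)*(w^2 - 4*w + 4) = (w - 2)*(w + 3)*(w - 2)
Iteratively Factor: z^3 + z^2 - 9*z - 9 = (z + 1)*(z^2 - 9) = (z + 1)*(z + 3)*(z - 3)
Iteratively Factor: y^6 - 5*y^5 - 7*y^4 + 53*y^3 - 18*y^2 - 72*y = (y + 1)*(y^5 - 6*y^4 - y^3 + 54*y^2 - 72*y) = y*(y + 1)*(y^4 - 6*y^3 - y^2 + 54*y - 72) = y*(y - 3)*(y + 1)*(y^3 - 3*y^2 - 10*y + 24) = y*(y - 3)*(y - 2)*(y + 1)*(y^2 - y - 12) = y*(y - 4)*(y - 3)*(y - 2)*(y + 1)*(y + 3)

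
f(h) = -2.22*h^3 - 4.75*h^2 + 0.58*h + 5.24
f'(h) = -6.66*h^2 - 9.5*h + 0.58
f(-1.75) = 1.58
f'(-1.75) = -3.19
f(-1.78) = 1.68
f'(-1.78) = -3.61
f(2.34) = -47.86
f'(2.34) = -58.12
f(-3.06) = 22.60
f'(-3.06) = -32.71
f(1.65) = -16.71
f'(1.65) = -33.23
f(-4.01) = 69.68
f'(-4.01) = -68.42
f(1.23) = -5.36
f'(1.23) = -21.18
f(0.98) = -0.84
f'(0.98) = -15.13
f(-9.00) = 1233.65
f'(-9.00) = -453.38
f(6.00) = -641.80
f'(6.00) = -296.18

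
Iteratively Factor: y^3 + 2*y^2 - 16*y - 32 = (y - 4)*(y^2 + 6*y + 8) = (y - 4)*(y + 4)*(y + 2)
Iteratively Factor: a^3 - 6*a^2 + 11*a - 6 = (a - 3)*(a^2 - 3*a + 2) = (a - 3)*(a - 1)*(a - 2)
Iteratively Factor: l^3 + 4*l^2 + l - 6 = (l + 2)*(l^2 + 2*l - 3) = (l + 2)*(l + 3)*(l - 1)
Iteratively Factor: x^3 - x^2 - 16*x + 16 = (x + 4)*(x^2 - 5*x + 4) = (x - 4)*(x + 4)*(x - 1)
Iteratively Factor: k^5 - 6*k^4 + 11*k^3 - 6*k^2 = (k - 1)*(k^4 - 5*k^3 + 6*k^2) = k*(k - 1)*(k^3 - 5*k^2 + 6*k) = k*(k - 3)*(k - 1)*(k^2 - 2*k) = k*(k - 3)*(k - 2)*(k - 1)*(k)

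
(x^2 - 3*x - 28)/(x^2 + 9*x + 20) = (x - 7)/(x + 5)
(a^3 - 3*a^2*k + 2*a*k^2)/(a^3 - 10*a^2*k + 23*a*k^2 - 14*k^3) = a/(a - 7*k)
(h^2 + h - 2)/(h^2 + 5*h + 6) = (h - 1)/(h + 3)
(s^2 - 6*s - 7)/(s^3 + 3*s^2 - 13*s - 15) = (s - 7)/(s^2 + 2*s - 15)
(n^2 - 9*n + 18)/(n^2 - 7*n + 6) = (n - 3)/(n - 1)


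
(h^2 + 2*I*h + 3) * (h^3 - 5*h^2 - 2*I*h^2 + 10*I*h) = h^5 - 5*h^4 + 7*h^3 - 35*h^2 - 6*I*h^2 + 30*I*h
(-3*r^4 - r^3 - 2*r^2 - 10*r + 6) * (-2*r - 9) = 6*r^5 + 29*r^4 + 13*r^3 + 38*r^2 + 78*r - 54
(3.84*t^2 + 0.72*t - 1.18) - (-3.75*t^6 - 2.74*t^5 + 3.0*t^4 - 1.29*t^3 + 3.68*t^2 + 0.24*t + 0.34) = 3.75*t^6 + 2.74*t^5 - 3.0*t^4 + 1.29*t^3 + 0.16*t^2 + 0.48*t - 1.52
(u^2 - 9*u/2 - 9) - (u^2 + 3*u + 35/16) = -15*u/2 - 179/16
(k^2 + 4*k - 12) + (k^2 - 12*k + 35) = 2*k^2 - 8*k + 23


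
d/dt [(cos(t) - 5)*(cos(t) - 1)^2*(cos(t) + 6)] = (-4*cos(t)^3 + 3*cos(t)^2 + 62*cos(t) - 61)*sin(t)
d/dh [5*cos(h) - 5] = -5*sin(h)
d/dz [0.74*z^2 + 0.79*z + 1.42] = 1.48*z + 0.79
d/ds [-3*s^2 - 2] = -6*s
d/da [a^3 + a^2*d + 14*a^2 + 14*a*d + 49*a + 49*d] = 3*a^2 + 2*a*d + 28*a + 14*d + 49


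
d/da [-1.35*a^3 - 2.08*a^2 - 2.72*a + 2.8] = -4.05*a^2 - 4.16*a - 2.72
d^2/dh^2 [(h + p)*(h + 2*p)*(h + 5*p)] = 6*h + 16*p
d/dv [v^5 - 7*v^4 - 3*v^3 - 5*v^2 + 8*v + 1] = 5*v^4 - 28*v^3 - 9*v^2 - 10*v + 8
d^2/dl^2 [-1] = 0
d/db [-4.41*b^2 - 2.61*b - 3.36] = -8.82*b - 2.61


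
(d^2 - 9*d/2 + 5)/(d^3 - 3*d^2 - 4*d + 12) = (d - 5/2)/(d^2 - d - 6)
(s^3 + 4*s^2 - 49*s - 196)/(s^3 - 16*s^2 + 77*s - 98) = (s^2 + 11*s + 28)/(s^2 - 9*s + 14)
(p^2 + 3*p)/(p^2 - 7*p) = (p + 3)/(p - 7)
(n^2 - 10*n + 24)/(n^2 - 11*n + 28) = (n - 6)/(n - 7)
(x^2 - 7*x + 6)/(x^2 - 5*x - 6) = (x - 1)/(x + 1)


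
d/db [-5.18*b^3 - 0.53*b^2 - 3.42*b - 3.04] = -15.54*b^2 - 1.06*b - 3.42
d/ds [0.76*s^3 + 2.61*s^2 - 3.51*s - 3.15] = 2.28*s^2 + 5.22*s - 3.51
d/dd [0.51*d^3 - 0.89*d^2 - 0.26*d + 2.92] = 1.53*d^2 - 1.78*d - 0.26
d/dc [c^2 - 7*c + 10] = 2*c - 7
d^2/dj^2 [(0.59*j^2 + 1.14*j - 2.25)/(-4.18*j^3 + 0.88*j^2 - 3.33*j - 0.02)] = (-20.617432*j^6 - 119.511216*j^5 + 546.189732*j^4 - 105.219136*j^3 + 199.447644*j^2 - 40.809384*j + 50.130626)/(73.034632*j^9 - 46.127136*j^8 + 184.260252*j^7 - 73.12756*j^6 + 146.349654*j^5 - 27.557904*j^4 + 36.579405*j^3 + 0.664278*j^2 + 0.003996*j + 8.0e-6)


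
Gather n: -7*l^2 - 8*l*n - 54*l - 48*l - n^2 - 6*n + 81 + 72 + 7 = -7*l^2 - 102*l - n^2 + n*(-8*l - 6) + 160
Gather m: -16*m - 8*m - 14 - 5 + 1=-24*m - 18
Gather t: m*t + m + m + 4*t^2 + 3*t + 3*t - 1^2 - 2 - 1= 2*m + 4*t^2 + t*(m + 6) - 4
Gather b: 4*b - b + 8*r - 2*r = 3*b + 6*r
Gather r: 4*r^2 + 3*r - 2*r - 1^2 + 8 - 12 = 4*r^2 + r - 5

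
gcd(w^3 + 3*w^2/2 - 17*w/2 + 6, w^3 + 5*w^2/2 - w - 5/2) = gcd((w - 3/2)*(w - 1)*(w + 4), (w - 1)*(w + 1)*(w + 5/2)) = w - 1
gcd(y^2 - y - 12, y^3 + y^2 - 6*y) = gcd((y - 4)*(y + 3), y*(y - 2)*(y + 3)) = y + 3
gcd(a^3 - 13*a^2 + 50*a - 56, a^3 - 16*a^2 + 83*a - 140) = a^2 - 11*a + 28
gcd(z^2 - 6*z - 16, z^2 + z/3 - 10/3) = z + 2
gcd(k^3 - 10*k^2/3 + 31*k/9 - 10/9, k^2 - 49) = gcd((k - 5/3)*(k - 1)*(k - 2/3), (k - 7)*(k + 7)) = 1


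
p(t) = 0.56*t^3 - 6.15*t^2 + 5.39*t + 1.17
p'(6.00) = -7.93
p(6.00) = -66.93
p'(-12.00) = 394.91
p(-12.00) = -1916.79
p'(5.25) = -12.88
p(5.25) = -59.01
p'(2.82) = -15.94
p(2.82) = -19.98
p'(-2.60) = 48.73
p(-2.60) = -64.26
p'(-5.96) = 138.37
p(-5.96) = -367.97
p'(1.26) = -7.44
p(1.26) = -0.68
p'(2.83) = -15.96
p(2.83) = -20.14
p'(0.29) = 1.96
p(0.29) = 2.23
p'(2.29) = -13.97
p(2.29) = -12.01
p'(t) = 1.68*t^2 - 12.3*t + 5.39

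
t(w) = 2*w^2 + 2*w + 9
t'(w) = 4*w + 2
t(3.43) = 39.39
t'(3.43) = 15.72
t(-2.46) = 16.18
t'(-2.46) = -7.84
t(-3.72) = 29.24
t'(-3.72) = -12.88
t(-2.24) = 14.56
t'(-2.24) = -6.96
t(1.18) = 14.14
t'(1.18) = 6.72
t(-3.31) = 24.29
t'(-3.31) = -11.24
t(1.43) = 15.95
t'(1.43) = 7.72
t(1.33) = 15.20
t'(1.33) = 7.32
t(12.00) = 321.00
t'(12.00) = 50.00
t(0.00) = 9.00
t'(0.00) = 2.00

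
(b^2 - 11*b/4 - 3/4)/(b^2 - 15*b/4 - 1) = (b - 3)/(b - 4)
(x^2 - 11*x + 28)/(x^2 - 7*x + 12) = (x - 7)/(x - 3)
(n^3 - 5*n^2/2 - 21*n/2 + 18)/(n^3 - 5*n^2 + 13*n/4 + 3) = 2*(n + 3)/(2*n + 1)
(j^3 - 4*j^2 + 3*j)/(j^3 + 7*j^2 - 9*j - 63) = j*(j - 1)/(j^2 + 10*j + 21)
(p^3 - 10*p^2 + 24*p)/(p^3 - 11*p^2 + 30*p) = (p - 4)/(p - 5)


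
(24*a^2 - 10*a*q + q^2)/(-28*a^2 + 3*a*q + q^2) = (-6*a + q)/(7*a + q)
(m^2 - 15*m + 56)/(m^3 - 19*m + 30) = (m^2 - 15*m + 56)/(m^3 - 19*m + 30)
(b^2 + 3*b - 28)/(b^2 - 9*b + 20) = (b + 7)/(b - 5)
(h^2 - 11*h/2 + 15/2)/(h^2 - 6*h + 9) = (h - 5/2)/(h - 3)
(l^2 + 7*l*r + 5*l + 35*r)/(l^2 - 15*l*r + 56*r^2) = (l^2 + 7*l*r + 5*l + 35*r)/(l^2 - 15*l*r + 56*r^2)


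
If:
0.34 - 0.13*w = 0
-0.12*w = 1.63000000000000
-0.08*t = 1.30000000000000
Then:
No Solution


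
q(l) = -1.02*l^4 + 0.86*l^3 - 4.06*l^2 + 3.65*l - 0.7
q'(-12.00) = 7522.85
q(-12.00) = -23265.94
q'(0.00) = 3.65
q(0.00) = -0.70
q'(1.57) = -18.53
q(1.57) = -7.85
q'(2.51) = -65.00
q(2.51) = -44.00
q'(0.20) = 2.10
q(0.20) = -0.13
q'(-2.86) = 143.42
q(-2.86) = -132.71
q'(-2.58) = 111.84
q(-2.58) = -97.11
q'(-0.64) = 10.97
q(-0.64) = -5.10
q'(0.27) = 1.57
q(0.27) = 0.00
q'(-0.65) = 11.14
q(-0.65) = -5.21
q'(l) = -4.08*l^3 + 2.58*l^2 - 8.12*l + 3.65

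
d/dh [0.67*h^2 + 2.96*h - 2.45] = 1.34*h + 2.96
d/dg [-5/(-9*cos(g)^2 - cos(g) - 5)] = 5*(18*cos(g) + 1)*sin(g)/(9*cos(g)^2 + cos(g) + 5)^2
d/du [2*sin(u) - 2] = 2*cos(u)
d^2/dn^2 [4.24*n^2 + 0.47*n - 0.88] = 8.48000000000000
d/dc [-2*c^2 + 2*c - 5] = 2 - 4*c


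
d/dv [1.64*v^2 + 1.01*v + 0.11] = 3.28*v + 1.01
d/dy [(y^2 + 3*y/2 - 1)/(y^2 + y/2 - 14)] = 2*(-2*y^2 - 52*y - 41)/(4*y^4 + 4*y^3 - 111*y^2 - 56*y + 784)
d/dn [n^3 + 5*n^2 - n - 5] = 3*n^2 + 10*n - 1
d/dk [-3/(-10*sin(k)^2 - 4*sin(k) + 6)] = -3*(5*sin(k) + 1)*cos(k)/(5*sin(k)^2 + 2*sin(k) - 3)^2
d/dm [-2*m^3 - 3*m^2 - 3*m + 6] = -6*m^2 - 6*m - 3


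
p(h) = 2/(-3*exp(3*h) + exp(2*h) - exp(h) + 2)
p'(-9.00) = 0.00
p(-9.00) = 1.00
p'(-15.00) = 0.00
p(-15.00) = 1.00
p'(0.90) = 0.16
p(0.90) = -0.05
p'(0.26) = 2.03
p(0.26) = -0.48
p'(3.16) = 0.00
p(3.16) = -0.00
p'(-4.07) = 0.01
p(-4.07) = 1.01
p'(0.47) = 0.77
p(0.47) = -0.21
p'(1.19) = 0.06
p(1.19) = -0.02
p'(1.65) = 0.02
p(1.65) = -0.01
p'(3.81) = 0.00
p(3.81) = -0.00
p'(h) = 2*(9*exp(3*h) - 2*exp(2*h) + exp(h))/(-3*exp(3*h) + exp(2*h) - exp(h) + 2)^2 = (18*exp(2*h) - 4*exp(h) + 2)*exp(h)/(3*exp(3*h) - exp(2*h) + exp(h) - 2)^2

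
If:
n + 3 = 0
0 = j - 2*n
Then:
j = -6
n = -3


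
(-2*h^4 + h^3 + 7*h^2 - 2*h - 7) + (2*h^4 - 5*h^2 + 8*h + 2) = h^3 + 2*h^2 + 6*h - 5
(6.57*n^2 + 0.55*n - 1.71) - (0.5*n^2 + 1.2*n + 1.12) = 6.07*n^2 - 0.65*n - 2.83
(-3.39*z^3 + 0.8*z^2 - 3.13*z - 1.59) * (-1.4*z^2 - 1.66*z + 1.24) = 4.746*z^5 + 4.5074*z^4 - 1.1496*z^3 + 8.4138*z^2 - 1.2418*z - 1.9716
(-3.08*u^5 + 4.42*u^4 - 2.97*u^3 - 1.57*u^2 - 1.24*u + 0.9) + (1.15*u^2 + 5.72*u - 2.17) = -3.08*u^5 + 4.42*u^4 - 2.97*u^3 - 0.42*u^2 + 4.48*u - 1.27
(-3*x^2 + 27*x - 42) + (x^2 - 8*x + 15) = -2*x^2 + 19*x - 27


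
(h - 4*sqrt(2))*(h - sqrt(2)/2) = h^2 - 9*sqrt(2)*h/2 + 4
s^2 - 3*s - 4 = (s - 4)*(s + 1)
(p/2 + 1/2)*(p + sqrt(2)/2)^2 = p^3/2 + p^2/2 + sqrt(2)*p^2/2 + p/4 + sqrt(2)*p/2 + 1/4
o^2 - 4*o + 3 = (o - 3)*(o - 1)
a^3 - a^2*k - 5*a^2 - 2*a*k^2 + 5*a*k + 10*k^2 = (a - 5)*(a - 2*k)*(a + k)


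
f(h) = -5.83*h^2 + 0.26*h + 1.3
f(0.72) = -1.54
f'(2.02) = -23.29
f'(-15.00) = 175.16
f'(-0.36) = 4.46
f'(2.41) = -27.84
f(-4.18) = -101.65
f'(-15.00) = 175.16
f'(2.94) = -34.02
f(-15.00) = -1314.35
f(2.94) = -48.33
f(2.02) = -21.96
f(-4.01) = -93.49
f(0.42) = 0.38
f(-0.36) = 0.45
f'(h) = 0.26 - 11.66*h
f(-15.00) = -1314.35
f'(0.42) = -4.64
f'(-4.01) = 47.02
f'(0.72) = -8.14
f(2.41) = -31.93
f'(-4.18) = 49.00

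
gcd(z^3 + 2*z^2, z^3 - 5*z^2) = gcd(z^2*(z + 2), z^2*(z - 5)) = z^2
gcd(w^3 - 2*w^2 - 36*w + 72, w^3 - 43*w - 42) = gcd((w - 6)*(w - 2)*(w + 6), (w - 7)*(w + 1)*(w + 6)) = w + 6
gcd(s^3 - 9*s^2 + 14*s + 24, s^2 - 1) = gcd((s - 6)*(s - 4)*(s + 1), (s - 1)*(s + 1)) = s + 1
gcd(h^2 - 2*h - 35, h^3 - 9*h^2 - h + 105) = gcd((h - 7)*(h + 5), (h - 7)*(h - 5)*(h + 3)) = h - 7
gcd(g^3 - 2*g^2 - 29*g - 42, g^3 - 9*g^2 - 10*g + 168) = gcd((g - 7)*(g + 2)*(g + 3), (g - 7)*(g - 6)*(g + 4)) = g - 7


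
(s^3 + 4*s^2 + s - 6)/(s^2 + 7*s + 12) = (s^2 + s - 2)/(s + 4)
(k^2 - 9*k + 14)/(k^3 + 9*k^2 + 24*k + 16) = (k^2 - 9*k + 14)/(k^3 + 9*k^2 + 24*k + 16)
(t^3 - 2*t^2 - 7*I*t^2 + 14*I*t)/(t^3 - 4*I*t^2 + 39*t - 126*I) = t*(t - 2)/(t^2 + 3*I*t + 18)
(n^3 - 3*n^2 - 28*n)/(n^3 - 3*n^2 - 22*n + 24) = n*(n - 7)/(n^2 - 7*n + 6)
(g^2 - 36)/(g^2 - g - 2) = (36 - g^2)/(-g^2 + g + 2)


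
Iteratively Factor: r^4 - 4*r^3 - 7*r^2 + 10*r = (r + 2)*(r^3 - 6*r^2 + 5*r) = (r - 5)*(r + 2)*(r^2 - r) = (r - 5)*(r - 1)*(r + 2)*(r)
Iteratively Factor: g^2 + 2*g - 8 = (g - 2)*(g + 4)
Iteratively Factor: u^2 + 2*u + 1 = (u + 1)*(u + 1)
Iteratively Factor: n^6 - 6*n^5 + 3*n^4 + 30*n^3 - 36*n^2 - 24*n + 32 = (n + 2)*(n^5 - 8*n^4 + 19*n^3 - 8*n^2 - 20*n + 16) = (n - 2)*(n + 2)*(n^4 - 6*n^3 + 7*n^2 + 6*n - 8) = (n - 2)^2*(n + 2)*(n^3 - 4*n^2 - n + 4) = (n - 4)*(n - 2)^2*(n + 2)*(n^2 - 1) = (n - 4)*(n - 2)^2*(n + 1)*(n + 2)*(n - 1)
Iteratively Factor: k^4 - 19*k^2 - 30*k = (k)*(k^3 - 19*k - 30) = k*(k + 3)*(k^2 - 3*k - 10) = k*(k + 2)*(k + 3)*(k - 5)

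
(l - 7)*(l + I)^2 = l^3 - 7*l^2 + 2*I*l^2 - l - 14*I*l + 7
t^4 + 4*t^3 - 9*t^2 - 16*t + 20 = (t - 2)*(t - 1)*(t + 2)*(t + 5)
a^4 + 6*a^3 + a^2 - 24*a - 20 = (a - 2)*(a + 1)*(a + 2)*(a + 5)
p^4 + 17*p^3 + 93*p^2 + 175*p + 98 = (p + 1)*(p + 2)*(p + 7)^2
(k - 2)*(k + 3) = k^2 + k - 6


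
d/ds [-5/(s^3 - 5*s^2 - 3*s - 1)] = 5*(3*s^2 - 10*s - 3)/(-s^3 + 5*s^2 + 3*s + 1)^2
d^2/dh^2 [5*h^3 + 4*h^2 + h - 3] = 30*h + 8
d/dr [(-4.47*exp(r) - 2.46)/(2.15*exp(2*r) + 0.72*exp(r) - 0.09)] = (9.6105*exp(2*r) + 10.578*exp(r) + 2.1735)*exp(r)/(4.6225*exp(4*r) + 3.096*exp(3*r) + 0.1314*exp(2*r) - 0.1296*exp(r) + 0.0081)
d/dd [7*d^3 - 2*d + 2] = 21*d^2 - 2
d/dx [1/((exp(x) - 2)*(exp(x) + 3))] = (-2*exp(x) - 1)*exp(x)/(exp(4*x) + 2*exp(3*x) - 11*exp(2*x) - 12*exp(x) + 36)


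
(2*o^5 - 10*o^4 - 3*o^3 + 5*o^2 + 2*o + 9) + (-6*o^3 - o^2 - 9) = 2*o^5 - 10*o^4 - 9*o^3 + 4*o^2 + 2*o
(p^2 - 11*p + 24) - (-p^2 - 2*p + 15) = 2*p^2 - 9*p + 9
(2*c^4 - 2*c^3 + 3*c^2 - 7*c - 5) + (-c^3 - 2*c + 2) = 2*c^4 - 3*c^3 + 3*c^2 - 9*c - 3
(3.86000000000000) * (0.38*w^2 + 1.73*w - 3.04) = 1.4668*w^2 + 6.6778*w - 11.7344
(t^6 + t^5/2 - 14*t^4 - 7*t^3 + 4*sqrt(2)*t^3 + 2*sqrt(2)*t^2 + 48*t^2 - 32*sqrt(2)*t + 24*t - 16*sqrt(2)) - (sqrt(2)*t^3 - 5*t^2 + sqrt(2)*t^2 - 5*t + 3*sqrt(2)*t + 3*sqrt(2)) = t^6 + t^5/2 - 14*t^4 - 7*t^3 + 3*sqrt(2)*t^3 + sqrt(2)*t^2 + 53*t^2 - 35*sqrt(2)*t + 29*t - 19*sqrt(2)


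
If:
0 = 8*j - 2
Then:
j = 1/4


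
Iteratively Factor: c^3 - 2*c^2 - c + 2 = (c + 1)*(c^2 - 3*c + 2) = (c - 1)*(c + 1)*(c - 2)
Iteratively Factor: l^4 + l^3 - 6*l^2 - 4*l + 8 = (l + 2)*(l^3 - l^2 - 4*l + 4) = (l - 2)*(l + 2)*(l^2 + l - 2) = (l - 2)*(l - 1)*(l + 2)*(l + 2)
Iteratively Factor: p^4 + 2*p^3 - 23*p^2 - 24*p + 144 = (p + 4)*(p^3 - 2*p^2 - 15*p + 36) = (p - 3)*(p + 4)*(p^2 + p - 12) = (p - 3)*(p + 4)^2*(p - 3)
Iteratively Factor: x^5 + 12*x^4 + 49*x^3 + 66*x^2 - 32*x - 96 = (x + 4)*(x^4 + 8*x^3 + 17*x^2 - 2*x - 24) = (x - 1)*(x + 4)*(x^3 + 9*x^2 + 26*x + 24) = (x - 1)*(x + 4)^2*(x^2 + 5*x + 6) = (x - 1)*(x + 2)*(x + 4)^2*(x + 3)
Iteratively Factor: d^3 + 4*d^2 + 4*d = (d + 2)*(d^2 + 2*d) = (d + 2)^2*(d)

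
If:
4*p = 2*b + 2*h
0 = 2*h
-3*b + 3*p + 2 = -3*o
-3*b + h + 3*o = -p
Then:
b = -2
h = 0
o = -5/3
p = -1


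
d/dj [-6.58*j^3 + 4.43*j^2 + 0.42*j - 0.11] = -19.74*j^2 + 8.86*j + 0.42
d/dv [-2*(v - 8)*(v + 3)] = 10 - 4*v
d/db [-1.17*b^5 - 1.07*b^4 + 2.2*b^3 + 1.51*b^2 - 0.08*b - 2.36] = -5.85*b^4 - 4.28*b^3 + 6.6*b^2 + 3.02*b - 0.08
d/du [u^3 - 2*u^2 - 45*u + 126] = 3*u^2 - 4*u - 45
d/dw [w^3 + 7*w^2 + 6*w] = 3*w^2 + 14*w + 6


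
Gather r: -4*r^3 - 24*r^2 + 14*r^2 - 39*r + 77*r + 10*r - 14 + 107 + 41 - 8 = -4*r^3 - 10*r^2 + 48*r + 126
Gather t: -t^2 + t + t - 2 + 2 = -t^2 + 2*t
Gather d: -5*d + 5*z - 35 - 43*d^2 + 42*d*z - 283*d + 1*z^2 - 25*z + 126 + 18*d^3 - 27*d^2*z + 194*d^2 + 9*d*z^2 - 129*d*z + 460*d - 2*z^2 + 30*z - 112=18*d^3 + d^2*(151 - 27*z) + d*(9*z^2 - 87*z + 172) - z^2 + 10*z - 21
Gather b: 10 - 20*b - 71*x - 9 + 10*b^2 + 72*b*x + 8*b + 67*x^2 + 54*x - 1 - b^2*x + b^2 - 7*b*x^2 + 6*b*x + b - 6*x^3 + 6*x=b^2*(11 - x) + b*(-7*x^2 + 78*x - 11) - 6*x^3 + 67*x^2 - 11*x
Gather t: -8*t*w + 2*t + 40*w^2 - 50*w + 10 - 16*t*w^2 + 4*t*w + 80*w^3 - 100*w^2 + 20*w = t*(-16*w^2 - 4*w + 2) + 80*w^3 - 60*w^2 - 30*w + 10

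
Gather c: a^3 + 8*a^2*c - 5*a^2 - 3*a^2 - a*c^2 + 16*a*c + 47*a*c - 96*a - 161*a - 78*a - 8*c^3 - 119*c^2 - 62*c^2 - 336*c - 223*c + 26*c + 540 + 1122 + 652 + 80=a^3 - 8*a^2 - 335*a - 8*c^3 + c^2*(-a - 181) + c*(8*a^2 + 63*a - 533) + 2394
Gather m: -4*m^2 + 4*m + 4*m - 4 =-4*m^2 + 8*m - 4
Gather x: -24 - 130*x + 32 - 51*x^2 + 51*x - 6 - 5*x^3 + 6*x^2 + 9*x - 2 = -5*x^3 - 45*x^2 - 70*x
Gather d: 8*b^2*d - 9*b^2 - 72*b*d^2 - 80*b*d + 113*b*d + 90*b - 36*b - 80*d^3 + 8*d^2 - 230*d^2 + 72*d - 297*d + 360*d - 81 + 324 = -9*b^2 + 54*b - 80*d^3 + d^2*(-72*b - 222) + d*(8*b^2 + 33*b + 135) + 243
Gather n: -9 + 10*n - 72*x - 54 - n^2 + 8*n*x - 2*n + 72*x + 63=-n^2 + n*(8*x + 8)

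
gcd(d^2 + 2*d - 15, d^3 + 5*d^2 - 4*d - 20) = d + 5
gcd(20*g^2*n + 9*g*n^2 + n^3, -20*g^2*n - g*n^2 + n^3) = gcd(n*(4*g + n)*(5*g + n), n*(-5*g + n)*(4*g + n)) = 4*g*n + n^2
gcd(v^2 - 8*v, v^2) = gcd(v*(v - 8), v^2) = v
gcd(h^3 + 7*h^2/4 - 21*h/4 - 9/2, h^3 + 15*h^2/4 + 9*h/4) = h^2 + 15*h/4 + 9/4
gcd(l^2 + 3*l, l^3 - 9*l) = l^2 + 3*l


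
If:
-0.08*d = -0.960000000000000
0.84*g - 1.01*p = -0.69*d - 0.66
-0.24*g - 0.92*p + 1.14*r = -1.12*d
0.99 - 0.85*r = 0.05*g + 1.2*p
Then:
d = 12.00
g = -3.16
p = 6.22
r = -7.43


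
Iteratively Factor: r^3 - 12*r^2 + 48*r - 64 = (r - 4)*(r^2 - 8*r + 16) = (r - 4)^2*(r - 4)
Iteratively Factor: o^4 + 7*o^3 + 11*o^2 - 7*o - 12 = (o + 1)*(o^3 + 6*o^2 + 5*o - 12) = (o - 1)*(o + 1)*(o^2 + 7*o + 12) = (o - 1)*(o + 1)*(o + 3)*(o + 4)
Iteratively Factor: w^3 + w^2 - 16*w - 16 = (w + 4)*(w^2 - 3*w - 4) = (w - 4)*(w + 4)*(w + 1)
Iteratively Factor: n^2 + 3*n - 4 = (n - 1)*(n + 4)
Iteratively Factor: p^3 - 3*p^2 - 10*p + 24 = (p - 4)*(p^2 + p - 6) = (p - 4)*(p + 3)*(p - 2)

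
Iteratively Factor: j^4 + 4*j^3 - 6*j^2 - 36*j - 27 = (j + 3)*(j^3 + j^2 - 9*j - 9) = (j + 3)^2*(j^2 - 2*j - 3) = (j - 3)*(j + 3)^2*(j + 1)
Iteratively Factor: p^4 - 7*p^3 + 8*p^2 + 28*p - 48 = (p - 2)*(p^3 - 5*p^2 - 2*p + 24) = (p - 4)*(p - 2)*(p^2 - p - 6) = (p - 4)*(p - 3)*(p - 2)*(p + 2)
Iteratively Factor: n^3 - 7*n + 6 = (n - 2)*(n^2 + 2*n - 3) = (n - 2)*(n + 3)*(n - 1)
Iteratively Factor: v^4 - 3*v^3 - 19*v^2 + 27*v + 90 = (v - 5)*(v^3 + 2*v^2 - 9*v - 18) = (v - 5)*(v + 2)*(v^2 - 9) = (v - 5)*(v - 3)*(v + 2)*(v + 3)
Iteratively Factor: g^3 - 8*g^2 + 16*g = (g - 4)*(g^2 - 4*g) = (g - 4)^2*(g)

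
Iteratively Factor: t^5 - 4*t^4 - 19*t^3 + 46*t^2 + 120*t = (t + 2)*(t^4 - 6*t^3 - 7*t^2 + 60*t) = (t + 2)*(t + 3)*(t^3 - 9*t^2 + 20*t) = t*(t + 2)*(t + 3)*(t^2 - 9*t + 20) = t*(t - 4)*(t + 2)*(t + 3)*(t - 5)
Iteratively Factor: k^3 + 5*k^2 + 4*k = (k + 4)*(k^2 + k) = k*(k + 4)*(k + 1)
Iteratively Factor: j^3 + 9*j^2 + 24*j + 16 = (j + 4)*(j^2 + 5*j + 4) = (j + 4)^2*(j + 1)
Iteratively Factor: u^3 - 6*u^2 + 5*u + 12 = (u - 3)*(u^2 - 3*u - 4) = (u - 3)*(u + 1)*(u - 4)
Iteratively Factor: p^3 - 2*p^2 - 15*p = (p + 3)*(p^2 - 5*p) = (p - 5)*(p + 3)*(p)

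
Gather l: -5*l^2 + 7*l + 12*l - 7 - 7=-5*l^2 + 19*l - 14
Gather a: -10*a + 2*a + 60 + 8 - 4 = 64 - 8*a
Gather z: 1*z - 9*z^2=-9*z^2 + z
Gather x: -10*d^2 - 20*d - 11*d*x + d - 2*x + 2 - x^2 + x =-10*d^2 - 19*d - x^2 + x*(-11*d - 1) + 2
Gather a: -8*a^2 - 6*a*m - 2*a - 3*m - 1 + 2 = -8*a^2 + a*(-6*m - 2) - 3*m + 1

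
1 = 1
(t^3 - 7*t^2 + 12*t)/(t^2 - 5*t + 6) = t*(t - 4)/(t - 2)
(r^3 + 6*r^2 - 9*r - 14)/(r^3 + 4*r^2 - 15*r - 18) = (r^2 + 5*r - 14)/(r^2 + 3*r - 18)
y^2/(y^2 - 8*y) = y/(y - 8)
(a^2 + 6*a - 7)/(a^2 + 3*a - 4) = (a + 7)/(a + 4)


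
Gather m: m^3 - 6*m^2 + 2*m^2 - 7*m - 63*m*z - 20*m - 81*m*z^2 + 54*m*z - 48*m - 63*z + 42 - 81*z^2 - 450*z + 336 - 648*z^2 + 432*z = m^3 - 4*m^2 + m*(-81*z^2 - 9*z - 75) - 729*z^2 - 81*z + 378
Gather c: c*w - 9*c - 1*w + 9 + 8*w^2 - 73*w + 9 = c*(w - 9) + 8*w^2 - 74*w + 18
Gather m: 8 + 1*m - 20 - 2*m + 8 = -m - 4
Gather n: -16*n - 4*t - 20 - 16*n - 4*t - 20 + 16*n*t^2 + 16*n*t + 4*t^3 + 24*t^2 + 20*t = n*(16*t^2 + 16*t - 32) + 4*t^3 + 24*t^2 + 12*t - 40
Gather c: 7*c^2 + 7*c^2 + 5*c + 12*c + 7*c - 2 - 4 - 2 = 14*c^2 + 24*c - 8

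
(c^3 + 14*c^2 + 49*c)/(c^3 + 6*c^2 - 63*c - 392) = c/(c - 8)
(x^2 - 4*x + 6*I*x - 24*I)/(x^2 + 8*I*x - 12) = (x - 4)/(x + 2*I)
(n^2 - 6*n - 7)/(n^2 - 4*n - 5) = (n - 7)/(n - 5)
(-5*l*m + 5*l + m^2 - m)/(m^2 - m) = (-5*l + m)/m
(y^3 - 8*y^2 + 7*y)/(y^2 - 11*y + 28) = y*(y - 1)/(y - 4)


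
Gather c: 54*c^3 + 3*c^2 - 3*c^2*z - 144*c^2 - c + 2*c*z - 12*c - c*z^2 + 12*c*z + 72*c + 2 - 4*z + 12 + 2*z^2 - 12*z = 54*c^3 + c^2*(-3*z - 141) + c*(-z^2 + 14*z + 59) + 2*z^2 - 16*z + 14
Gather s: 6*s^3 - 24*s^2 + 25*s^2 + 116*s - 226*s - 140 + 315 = 6*s^3 + s^2 - 110*s + 175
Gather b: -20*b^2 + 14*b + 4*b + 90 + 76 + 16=-20*b^2 + 18*b + 182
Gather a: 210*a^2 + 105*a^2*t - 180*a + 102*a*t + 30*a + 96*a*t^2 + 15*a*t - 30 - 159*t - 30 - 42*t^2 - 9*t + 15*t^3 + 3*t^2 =a^2*(105*t + 210) + a*(96*t^2 + 117*t - 150) + 15*t^3 - 39*t^2 - 168*t - 60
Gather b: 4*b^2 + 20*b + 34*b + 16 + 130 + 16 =4*b^2 + 54*b + 162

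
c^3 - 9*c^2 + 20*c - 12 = (c - 6)*(c - 2)*(c - 1)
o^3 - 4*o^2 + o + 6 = (o - 3)*(o - 2)*(o + 1)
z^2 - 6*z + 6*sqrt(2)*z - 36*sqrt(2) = (z - 6)*(z + 6*sqrt(2))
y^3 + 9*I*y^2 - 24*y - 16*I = (y + I)*(y + 4*I)^2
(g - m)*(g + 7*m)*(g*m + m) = g^3*m + 6*g^2*m^2 + g^2*m - 7*g*m^3 + 6*g*m^2 - 7*m^3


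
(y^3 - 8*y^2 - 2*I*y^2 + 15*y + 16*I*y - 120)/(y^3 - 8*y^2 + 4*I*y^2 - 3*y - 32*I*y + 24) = (y - 5*I)/(y + I)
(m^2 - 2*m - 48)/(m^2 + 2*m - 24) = (m - 8)/(m - 4)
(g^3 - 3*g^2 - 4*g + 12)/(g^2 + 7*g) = (g^3 - 3*g^2 - 4*g + 12)/(g*(g + 7))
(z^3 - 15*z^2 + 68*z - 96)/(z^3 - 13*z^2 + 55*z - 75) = (z^2 - 12*z + 32)/(z^2 - 10*z + 25)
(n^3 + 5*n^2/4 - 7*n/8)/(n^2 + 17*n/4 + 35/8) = n*(2*n - 1)/(2*n + 5)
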